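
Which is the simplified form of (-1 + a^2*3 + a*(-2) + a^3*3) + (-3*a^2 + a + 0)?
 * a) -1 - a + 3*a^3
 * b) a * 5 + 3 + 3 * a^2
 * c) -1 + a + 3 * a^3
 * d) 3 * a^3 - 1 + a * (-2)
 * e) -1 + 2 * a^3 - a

Adding the polynomials and combining like terms:
(-1 + a^2*3 + a*(-2) + a^3*3) + (-3*a^2 + a + 0)
= -1 - a + 3*a^3
a) -1 - a + 3*a^3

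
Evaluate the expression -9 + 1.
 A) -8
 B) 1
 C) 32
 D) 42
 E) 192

-9 + 1 = -8
A) -8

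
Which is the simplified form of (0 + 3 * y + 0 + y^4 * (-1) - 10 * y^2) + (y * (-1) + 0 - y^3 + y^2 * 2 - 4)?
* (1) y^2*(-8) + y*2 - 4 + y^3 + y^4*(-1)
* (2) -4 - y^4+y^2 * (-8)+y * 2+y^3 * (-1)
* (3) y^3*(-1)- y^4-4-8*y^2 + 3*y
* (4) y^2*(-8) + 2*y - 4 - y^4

Adding the polynomials and combining like terms:
(0 + 3*y + 0 + y^4*(-1) - 10*y^2) + (y*(-1) + 0 - y^3 + y^2*2 - 4)
= -4 - y^4+y^2 * (-8)+y * 2+y^3 * (-1)
2) -4 - y^4+y^2 * (-8)+y * 2+y^3 * (-1)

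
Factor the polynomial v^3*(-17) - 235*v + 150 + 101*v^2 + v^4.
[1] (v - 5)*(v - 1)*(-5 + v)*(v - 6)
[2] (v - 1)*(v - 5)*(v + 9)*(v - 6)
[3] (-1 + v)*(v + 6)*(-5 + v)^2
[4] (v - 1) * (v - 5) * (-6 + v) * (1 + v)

We need to factor v^3*(-17) - 235*v + 150 + 101*v^2 + v^4.
The factored form is (v - 5)*(v - 1)*(-5 + v)*(v - 6).
1) (v - 5)*(v - 1)*(-5 + v)*(v - 6)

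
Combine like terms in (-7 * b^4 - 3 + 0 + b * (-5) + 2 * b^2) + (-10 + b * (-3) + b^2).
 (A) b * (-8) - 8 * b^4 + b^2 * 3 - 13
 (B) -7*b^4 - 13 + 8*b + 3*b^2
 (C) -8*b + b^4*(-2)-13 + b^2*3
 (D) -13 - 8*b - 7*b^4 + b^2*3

Adding the polynomials and combining like terms:
(-7*b^4 - 3 + 0 + b*(-5) + 2*b^2) + (-10 + b*(-3) + b^2)
= -13 - 8*b - 7*b^4 + b^2*3
D) -13 - 8*b - 7*b^4 + b^2*3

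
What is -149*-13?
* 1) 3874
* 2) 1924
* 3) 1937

-149 * -13 = 1937
3) 1937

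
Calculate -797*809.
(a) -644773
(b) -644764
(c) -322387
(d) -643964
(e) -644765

-797 * 809 = -644773
a) -644773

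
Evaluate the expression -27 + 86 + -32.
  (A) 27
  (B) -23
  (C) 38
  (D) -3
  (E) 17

First: -27 + 86 = 59
Then: 59 + -32 = 27
A) 27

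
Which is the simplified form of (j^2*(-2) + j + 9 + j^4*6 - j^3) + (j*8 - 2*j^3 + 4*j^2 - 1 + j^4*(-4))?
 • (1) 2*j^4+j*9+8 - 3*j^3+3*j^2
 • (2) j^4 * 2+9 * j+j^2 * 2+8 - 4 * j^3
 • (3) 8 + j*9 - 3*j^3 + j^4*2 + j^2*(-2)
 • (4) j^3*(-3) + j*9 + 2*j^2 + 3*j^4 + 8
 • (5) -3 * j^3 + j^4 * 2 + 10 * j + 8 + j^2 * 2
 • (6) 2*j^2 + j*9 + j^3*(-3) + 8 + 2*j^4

Adding the polynomials and combining like terms:
(j^2*(-2) + j + 9 + j^4*6 - j^3) + (j*8 - 2*j^3 + 4*j^2 - 1 + j^4*(-4))
= 2*j^2 + j*9 + j^3*(-3) + 8 + 2*j^4
6) 2*j^2 + j*9 + j^3*(-3) + 8 + 2*j^4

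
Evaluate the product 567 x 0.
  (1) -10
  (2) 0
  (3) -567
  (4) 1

567 * 0 = 0
2) 0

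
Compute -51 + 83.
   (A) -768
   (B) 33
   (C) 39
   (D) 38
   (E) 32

-51 + 83 = 32
E) 32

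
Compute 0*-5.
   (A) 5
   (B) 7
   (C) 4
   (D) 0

0 * -5 = 0
D) 0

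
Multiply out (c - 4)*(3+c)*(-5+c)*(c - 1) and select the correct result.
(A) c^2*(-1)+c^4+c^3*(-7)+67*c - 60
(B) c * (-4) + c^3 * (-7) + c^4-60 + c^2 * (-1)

Expanding (c - 4)*(3+c)*(-5+c)*(c - 1):
= c^2*(-1)+c^4+c^3*(-7)+67*c - 60
A) c^2*(-1)+c^4+c^3*(-7)+67*c - 60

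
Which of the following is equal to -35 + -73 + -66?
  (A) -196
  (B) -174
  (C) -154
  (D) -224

First: -35 + -73 = -108
Then: -108 + -66 = -174
B) -174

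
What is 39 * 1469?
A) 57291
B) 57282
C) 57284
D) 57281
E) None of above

39 * 1469 = 57291
A) 57291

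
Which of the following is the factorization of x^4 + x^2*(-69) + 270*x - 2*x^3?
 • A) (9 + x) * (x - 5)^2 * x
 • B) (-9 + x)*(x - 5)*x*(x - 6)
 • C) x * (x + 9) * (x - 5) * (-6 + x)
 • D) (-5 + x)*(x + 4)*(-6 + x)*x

We need to factor x^4 + x^2*(-69) + 270*x - 2*x^3.
The factored form is x * (x + 9) * (x - 5) * (-6 + x).
C) x * (x + 9) * (x - 5) * (-6 + x)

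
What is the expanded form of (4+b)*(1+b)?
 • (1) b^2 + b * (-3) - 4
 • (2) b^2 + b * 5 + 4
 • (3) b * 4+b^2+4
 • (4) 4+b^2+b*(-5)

Expanding (4+b)*(1+b):
= b^2 + b * 5 + 4
2) b^2 + b * 5 + 4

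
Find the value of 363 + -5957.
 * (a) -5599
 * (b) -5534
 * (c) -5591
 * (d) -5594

363 + -5957 = -5594
d) -5594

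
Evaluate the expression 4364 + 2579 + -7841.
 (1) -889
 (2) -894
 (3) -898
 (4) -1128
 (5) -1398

First: 4364 + 2579 = 6943
Then: 6943 + -7841 = -898
3) -898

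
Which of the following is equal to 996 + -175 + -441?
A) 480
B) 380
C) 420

First: 996 + -175 = 821
Then: 821 + -441 = 380
B) 380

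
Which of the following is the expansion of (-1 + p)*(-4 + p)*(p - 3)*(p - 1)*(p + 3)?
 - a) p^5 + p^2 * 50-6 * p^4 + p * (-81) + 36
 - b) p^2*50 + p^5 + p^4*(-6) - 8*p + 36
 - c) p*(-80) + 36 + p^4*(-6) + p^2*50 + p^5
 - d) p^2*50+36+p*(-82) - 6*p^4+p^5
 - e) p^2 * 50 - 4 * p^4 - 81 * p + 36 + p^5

Expanding (-1 + p)*(-4 + p)*(p - 3)*(p - 1)*(p + 3):
= p^5 + p^2 * 50-6 * p^4 + p * (-81) + 36
a) p^5 + p^2 * 50-6 * p^4 + p * (-81) + 36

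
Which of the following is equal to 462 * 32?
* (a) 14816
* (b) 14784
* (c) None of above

462 * 32 = 14784
b) 14784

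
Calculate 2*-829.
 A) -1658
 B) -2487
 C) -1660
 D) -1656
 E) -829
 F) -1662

2 * -829 = -1658
A) -1658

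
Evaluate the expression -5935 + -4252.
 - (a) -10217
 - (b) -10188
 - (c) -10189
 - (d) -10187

-5935 + -4252 = -10187
d) -10187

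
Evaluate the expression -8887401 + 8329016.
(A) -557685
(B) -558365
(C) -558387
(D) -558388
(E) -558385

-8887401 + 8329016 = -558385
E) -558385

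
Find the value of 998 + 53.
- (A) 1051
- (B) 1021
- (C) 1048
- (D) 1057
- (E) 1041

998 + 53 = 1051
A) 1051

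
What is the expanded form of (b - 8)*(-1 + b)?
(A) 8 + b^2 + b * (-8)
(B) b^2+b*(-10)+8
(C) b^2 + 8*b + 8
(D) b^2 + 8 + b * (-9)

Expanding (b - 8)*(-1 + b):
= b^2 + 8 + b * (-9)
D) b^2 + 8 + b * (-9)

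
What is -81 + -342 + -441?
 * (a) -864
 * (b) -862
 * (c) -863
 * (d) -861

First: -81 + -342 = -423
Then: -423 + -441 = -864
a) -864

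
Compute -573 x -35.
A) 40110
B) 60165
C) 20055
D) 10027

-573 * -35 = 20055
C) 20055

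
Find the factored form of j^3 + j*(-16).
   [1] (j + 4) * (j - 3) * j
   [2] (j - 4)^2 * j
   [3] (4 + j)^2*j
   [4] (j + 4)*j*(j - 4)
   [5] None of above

We need to factor j^3 + j*(-16).
The factored form is (j + 4)*j*(j - 4).
4) (j + 4)*j*(j - 4)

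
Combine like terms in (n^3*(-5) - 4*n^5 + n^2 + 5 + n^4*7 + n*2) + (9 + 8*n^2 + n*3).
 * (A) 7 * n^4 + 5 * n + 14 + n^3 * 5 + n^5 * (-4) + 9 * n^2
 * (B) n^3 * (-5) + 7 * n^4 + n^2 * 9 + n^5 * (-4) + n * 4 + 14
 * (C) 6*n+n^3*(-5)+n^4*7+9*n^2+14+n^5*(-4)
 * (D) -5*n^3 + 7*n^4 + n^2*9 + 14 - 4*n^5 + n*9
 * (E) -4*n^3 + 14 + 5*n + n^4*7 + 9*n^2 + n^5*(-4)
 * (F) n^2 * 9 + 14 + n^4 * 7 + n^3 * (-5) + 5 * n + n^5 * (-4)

Adding the polynomials and combining like terms:
(n^3*(-5) - 4*n^5 + n^2 + 5 + n^4*7 + n*2) + (9 + 8*n^2 + n*3)
= n^2 * 9 + 14 + n^4 * 7 + n^3 * (-5) + 5 * n + n^5 * (-4)
F) n^2 * 9 + 14 + n^4 * 7 + n^3 * (-5) + 5 * n + n^5 * (-4)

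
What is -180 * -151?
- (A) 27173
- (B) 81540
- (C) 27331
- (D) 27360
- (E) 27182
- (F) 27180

-180 * -151 = 27180
F) 27180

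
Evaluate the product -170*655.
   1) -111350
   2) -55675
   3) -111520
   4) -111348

-170 * 655 = -111350
1) -111350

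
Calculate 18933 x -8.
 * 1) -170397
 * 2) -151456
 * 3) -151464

18933 * -8 = -151464
3) -151464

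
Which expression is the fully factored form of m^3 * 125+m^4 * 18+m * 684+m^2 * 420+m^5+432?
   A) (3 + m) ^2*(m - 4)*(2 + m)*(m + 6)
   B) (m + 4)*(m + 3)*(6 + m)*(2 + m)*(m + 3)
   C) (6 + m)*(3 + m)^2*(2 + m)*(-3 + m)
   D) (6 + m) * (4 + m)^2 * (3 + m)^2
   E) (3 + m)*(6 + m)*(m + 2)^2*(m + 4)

We need to factor m^3 * 125+m^4 * 18+m * 684+m^2 * 420+m^5+432.
The factored form is (m + 4)*(m + 3)*(6 + m)*(2 + m)*(m + 3).
B) (m + 4)*(m + 3)*(6 + m)*(2 + m)*(m + 3)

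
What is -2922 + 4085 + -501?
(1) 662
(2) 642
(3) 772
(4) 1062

First: -2922 + 4085 = 1163
Then: 1163 + -501 = 662
1) 662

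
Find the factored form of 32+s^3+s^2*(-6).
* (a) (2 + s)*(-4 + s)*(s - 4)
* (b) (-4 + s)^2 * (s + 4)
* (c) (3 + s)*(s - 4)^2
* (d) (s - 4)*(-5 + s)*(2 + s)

We need to factor 32+s^3+s^2*(-6).
The factored form is (2 + s)*(-4 + s)*(s - 4).
a) (2 + s)*(-4 + s)*(s - 4)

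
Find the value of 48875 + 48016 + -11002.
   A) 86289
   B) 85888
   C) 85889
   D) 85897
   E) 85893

First: 48875 + 48016 = 96891
Then: 96891 + -11002 = 85889
C) 85889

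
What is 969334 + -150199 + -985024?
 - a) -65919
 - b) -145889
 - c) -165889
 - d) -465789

First: 969334 + -150199 = 819135
Then: 819135 + -985024 = -165889
c) -165889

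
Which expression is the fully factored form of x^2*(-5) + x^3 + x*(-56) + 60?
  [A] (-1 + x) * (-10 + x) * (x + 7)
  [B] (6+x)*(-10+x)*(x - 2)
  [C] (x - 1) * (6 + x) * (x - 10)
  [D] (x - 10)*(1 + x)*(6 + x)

We need to factor x^2*(-5) + x^3 + x*(-56) + 60.
The factored form is (x - 1) * (6 + x) * (x - 10).
C) (x - 1) * (6 + x) * (x - 10)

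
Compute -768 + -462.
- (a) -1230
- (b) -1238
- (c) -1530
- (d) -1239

-768 + -462 = -1230
a) -1230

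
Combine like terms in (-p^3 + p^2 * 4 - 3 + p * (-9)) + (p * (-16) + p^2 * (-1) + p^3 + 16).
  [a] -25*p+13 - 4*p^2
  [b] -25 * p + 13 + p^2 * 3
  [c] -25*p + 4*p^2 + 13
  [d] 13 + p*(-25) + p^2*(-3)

Adding the polynomials and combining like terms:
(-p^3 + p^2*4 - 3 + p*(-9)) + (p*(-16) + p^2*(-1) + p^3 + 16)
= -25 * p + 13 + p^2 * 3
b) -25 * p + 13 + p^2 * 3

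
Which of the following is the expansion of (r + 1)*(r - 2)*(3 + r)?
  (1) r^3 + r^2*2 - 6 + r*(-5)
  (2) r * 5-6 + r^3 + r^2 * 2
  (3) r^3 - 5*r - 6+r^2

Expanding (r + 1)*(r - 2)*(3 + r):
= r^3 + r^2*2 - 6 + r*(-5)
1) r^3 + r^2*2 - 6 + r*(-5)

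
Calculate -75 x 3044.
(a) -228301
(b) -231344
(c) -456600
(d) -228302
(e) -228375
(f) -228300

-75 * 3044 = -228300
f) -228300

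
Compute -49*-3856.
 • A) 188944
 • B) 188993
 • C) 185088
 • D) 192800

-49 * -3856 = 188944
A) 188944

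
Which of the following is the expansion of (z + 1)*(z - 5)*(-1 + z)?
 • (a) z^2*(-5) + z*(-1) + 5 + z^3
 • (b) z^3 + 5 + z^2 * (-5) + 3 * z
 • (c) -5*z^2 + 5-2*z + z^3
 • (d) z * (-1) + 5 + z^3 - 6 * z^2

Expanding (z + 1)*(z - 5)*(-1 + z):
= z^2*(-5) + z*(-1) + 5 + z^3
a) z^2*(-5) + z*(-1) + 5 + z^3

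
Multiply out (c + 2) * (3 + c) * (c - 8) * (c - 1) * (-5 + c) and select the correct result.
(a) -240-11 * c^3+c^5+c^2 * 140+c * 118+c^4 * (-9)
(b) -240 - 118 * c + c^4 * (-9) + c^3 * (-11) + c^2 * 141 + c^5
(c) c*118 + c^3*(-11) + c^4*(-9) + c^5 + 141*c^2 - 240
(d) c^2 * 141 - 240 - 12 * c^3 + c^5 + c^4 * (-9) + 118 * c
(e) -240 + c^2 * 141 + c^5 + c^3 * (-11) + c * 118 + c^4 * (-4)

Expanding (c + 2) * (3 + c) * (c - 8) * (c - 1) * (-5 + c):
= c*118 + c^3*(-11) + c^4*(-9) + c^5 + 141*c^2 - 240
c) c*118 + c^3*(-11) + c^4*(-9) + c^5 + 141*c^2 - 240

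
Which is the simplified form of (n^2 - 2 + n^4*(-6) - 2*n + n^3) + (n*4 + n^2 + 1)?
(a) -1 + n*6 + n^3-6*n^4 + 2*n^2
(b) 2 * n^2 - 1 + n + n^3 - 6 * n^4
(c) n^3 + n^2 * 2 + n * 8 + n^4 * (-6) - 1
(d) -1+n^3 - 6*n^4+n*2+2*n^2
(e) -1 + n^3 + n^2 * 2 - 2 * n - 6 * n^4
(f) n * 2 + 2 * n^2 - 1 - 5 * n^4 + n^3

Adding the polynomials and combining like terms:
(n^2 - 2 + n^4*(-6) - 2*n + n^3) + (n*4 + n^2 + 1)
= -1+n^3 - 6*n^4+n*2+2*n^2
d) -1+n^3 - 6*n^4+n*2+2*n^2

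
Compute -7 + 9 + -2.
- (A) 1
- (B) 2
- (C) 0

First: -7 + 9 = 2
Then: 2 + -2 = 0
C) 0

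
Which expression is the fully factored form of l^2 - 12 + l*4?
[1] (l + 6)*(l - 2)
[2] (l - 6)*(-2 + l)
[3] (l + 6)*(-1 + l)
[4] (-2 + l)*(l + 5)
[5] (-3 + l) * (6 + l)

We need to factor l^2 - 12 + l*4.
The factored form is (l + 6)*(l - 2).
1) (l + 6)*(l - 2)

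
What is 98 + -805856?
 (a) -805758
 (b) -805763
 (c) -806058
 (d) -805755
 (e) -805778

98 + -805856 = -805758
a) -805758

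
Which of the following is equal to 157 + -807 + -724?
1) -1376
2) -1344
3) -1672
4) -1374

First: 157 + -807 = -650
Then: -650 + -724 = -1374
4) -1374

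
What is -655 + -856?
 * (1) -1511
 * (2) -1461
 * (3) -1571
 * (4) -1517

-655 + -856 = -1511
1) -1511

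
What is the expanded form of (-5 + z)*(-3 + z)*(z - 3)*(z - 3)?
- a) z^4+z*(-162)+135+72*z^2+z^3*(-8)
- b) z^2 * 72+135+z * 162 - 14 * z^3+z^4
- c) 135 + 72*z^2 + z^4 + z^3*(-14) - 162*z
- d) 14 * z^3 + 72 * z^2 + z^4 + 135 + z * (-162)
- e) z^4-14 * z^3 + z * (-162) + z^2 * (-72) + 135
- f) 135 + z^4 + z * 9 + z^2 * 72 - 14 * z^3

Expanding (-5 + z)*(-3 + z)*(z - 3)*(z - 3):
= 135 + 72*z^2 + z^4 + z^3*(-14) - 162*z
c) 135 + 72*z^2 + z^4 + z^3*(-14) - 162*z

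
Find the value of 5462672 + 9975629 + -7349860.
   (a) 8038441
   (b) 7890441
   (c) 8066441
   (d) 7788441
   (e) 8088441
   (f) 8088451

First: 5462672 + 9975629 = 15438301
Then: 15438301 + -7349860 = 8088441
e) 8088441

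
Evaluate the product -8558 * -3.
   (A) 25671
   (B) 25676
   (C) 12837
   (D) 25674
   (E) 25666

-8558 * -3 = 25674
D) 25674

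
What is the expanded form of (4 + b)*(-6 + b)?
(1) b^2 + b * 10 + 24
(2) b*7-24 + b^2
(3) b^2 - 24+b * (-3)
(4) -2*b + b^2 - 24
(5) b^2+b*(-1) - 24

Expanding (4 + b)*(-6 + b):
= -2*b + b^2 - 24
4) -2*b + b^2 - 24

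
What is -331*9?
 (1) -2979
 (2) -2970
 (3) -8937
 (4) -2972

-331 * 9 = -2979
1) -2979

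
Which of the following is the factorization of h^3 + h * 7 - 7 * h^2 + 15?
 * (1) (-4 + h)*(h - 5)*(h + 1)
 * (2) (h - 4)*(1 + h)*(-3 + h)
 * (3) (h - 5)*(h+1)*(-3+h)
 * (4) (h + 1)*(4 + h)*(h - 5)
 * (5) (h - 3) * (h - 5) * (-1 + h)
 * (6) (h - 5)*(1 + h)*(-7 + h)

We need to factor h^3 + h * 7 - 7 * h^2 + 15.
The factored form is (h - 5)*(h+1)*(-3+h).
3) (h - 5)*(h+1)*(-3+h)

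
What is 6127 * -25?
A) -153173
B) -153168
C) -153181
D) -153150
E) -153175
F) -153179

6127 * -25 = -153175
E) -153175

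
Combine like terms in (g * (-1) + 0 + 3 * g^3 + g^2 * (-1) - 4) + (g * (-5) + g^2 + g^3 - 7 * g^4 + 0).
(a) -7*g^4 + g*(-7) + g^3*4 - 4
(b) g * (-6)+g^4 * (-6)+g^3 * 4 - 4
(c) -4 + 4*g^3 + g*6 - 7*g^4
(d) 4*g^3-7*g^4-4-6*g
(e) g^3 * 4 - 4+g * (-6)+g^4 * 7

Adding the polynomials and combining like terms:
(g*(-1) + 0 + 3*g^3 + g^2*(-1) - 4) + (g*(-5) + g^2 + g^3 - 7*g^4 + 0)
= 4*g^3-7*g^4-4-6*g
d) 4*g^3-7*g^4-4-6*g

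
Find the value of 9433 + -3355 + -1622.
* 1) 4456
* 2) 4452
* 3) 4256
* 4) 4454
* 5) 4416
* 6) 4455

First: 9433 + -3355 = 6078
Then: 6078 + -1622 = 4456
1) 4456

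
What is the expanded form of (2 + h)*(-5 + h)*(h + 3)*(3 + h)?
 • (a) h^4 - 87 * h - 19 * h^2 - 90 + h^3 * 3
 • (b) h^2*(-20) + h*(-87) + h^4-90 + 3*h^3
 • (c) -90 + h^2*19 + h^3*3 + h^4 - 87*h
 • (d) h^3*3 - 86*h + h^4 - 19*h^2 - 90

Expanding (2 + h)*(-5 + h)*(h + 3)*(3 + h):
= h^4 - 87 * h - 19 * h^2 - 90 + h^3 * 3
a) h^4 - 87 * h - 19 * h^2 - 90 + h^3 * 3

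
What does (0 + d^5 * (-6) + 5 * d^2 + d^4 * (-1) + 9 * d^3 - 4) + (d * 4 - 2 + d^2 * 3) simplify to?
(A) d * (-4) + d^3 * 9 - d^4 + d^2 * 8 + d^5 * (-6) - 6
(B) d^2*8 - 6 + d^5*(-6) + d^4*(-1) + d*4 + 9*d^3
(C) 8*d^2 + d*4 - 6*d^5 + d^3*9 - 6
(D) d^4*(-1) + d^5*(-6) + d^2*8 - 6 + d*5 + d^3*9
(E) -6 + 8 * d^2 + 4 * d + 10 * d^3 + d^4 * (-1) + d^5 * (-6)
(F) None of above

Adding the polynomials and combining like terms:
(0 + d^5*(-6) + 5*d^2 + d^4*(-1) + 9*d^3 - 4) + (d*4 - 2 + d^2*3)
= d^2*8 - 6 + d^5*(-6) + d^4*(-1) + d*4 + 9*d^3
B) d^2*8 - 6 + d^5*(-6) + d^4*(-1) + d*4 + 9*d^3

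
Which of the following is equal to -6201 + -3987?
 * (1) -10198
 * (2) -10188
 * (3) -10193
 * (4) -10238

-6201 + -3987 = -10188
2) -10188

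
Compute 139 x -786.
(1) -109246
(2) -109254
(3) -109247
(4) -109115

139 * -786 = -109254
2) -109254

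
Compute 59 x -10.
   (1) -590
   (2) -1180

59 * -10 = -590
1) -590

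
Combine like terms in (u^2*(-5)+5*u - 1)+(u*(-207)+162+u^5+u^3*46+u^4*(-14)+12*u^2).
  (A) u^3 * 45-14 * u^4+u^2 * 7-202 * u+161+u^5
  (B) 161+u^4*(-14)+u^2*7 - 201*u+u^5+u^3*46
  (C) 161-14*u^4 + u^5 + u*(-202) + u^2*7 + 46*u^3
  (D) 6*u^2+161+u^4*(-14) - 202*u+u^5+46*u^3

Adding the polynomials and combining like terms:
(u^2*(-5) + 5*u - 1) + (u*(-207) + 162 + u^5 + u^3*46 + u^4*(-14) + 12*u^2)
= 161-14*u^4 + u^5 + u*(-202) + u^2*7 + 46*u^3
C) 161-14*u^4 + u^5 + u*(-202) + u^2*7 + 46*u^3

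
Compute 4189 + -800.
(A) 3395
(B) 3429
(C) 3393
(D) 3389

4189 + -800 = 3389
D) 3389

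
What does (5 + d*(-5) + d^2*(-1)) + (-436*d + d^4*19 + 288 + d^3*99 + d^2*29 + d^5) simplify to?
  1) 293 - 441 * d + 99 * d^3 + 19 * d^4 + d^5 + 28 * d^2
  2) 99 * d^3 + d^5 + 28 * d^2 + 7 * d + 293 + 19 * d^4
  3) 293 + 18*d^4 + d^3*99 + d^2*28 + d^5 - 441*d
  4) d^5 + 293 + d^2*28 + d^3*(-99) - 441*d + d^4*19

Adding the polynomials and combining like terms:
(5 + d*(-5) + d^2*(-1)) + (-436*d + d^4*19 + 288 + d^3*99 + d^2*29 + d^5)
= 293 - 441 * d + 99 * d^3 + 19 * d^4 + d^5 + 28 * d^2
1) 293 - 441 * d + 99 * d^3 + 19 * d^4 + d^5 + 28 * d^2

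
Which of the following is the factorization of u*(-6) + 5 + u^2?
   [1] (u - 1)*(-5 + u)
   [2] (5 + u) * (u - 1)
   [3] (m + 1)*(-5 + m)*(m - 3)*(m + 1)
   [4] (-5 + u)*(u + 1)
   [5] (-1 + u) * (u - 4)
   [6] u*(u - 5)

We need to factor u*(-6) + 5 + u^2.
The factored form is (u - 1)*(-5 + u).
1) (u - 1)*(-5 + u)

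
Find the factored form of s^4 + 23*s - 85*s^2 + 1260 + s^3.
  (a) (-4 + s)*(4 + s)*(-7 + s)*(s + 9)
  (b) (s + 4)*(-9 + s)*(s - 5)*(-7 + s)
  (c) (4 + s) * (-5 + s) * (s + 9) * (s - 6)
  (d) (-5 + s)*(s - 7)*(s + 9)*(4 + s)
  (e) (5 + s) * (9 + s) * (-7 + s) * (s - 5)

We need to factor s^4 + 23*s - 85*s^2 + 1260 + s^3.
The factored form is (-5 + s)*(s - 7)*(s + 9)*(4 + s).
d) (-5 + s)*(s - 7)*(s + 9)*(4 + s)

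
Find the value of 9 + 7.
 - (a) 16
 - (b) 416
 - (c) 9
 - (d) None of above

9 + 7 = 16
a) 16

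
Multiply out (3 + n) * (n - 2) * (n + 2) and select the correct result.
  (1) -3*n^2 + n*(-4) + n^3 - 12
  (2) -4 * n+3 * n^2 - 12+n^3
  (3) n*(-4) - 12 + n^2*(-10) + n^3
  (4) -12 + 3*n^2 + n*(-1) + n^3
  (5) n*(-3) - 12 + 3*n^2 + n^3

Expanding (3 + n) * (n - 2) * (n + 2):
= -4 * n+3 * n^2 - 12+n^3
2) -4 * n+3 * n^2 - 12+n^3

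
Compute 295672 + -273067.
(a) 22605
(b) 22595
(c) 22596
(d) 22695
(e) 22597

295672 + -273067 = 22605
a) 22605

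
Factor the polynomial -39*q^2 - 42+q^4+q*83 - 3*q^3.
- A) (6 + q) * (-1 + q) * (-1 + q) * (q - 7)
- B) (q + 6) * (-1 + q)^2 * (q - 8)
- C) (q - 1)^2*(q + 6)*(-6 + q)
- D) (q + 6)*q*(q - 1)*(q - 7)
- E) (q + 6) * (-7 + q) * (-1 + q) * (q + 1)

We need to factor -39*q^2 - 42+q^4+q*83 - 3*q^3.
The factored form is (6 + q) * (-1 + q) * (-1 + q) * (q - 7).
A) (6 + q) * (-1 + q) * (-1 + q) * (q - 7)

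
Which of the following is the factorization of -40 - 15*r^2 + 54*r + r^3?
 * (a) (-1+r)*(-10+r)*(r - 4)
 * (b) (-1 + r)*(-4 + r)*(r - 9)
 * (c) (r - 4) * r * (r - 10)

We need to factor -40 - 15*r^2 + 54*r + r^3.
The factored form is (-1+r)*(-10+r)*(r - 4).
a) (-1+r)*(-10+r)*(r - 4)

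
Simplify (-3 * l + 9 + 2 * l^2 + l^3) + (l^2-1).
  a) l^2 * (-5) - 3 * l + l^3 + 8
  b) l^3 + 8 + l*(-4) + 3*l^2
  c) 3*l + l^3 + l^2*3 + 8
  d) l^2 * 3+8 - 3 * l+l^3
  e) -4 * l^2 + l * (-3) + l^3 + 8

Adding the polynomials and combining like terms:
(-3*l + 9 + 2*l^2 + l^3) + (l^2 - 1)
= l^2 * 3+8 - 3 * l+l^3
d) l^2 * 3+8 - 3 * l+l^3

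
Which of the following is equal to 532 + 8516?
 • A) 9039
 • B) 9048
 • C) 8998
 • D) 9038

532 + 8516 = 9048
B) 9048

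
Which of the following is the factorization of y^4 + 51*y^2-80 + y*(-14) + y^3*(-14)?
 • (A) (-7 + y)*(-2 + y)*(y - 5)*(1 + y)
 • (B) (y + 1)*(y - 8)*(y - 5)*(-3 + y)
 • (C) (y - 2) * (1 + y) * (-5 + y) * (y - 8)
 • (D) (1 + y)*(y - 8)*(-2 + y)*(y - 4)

We need to factor y^4 + 51*y^2-80 + y*(-14) + y^3*(-14).
The factored form is (y - 2) * (1 + y) * (-5 + y) * (y - 8).
C) (y - 2) * (1 + y) * (-5 + y) * (y - 8)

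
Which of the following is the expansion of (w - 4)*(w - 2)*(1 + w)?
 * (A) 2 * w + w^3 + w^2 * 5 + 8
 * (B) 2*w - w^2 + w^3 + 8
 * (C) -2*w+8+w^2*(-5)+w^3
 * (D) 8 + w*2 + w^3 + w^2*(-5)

Expanding (w - 4)*(w - 2)*(1 + w):
= 8 + w*2 + w^3 + w^2*(-5)
D) 8 + w*2 + w^3 + w^2*(-5)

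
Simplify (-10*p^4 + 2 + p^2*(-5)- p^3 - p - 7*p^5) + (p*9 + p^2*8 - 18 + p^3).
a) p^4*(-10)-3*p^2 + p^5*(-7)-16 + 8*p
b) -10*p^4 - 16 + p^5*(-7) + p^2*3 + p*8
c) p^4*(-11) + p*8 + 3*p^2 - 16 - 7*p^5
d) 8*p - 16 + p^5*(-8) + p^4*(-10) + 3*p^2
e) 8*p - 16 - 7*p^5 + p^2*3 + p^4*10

Adding the polynomials and combining like terms:
(-10*p^4 + 2 + p^2*(-5) - p^3 - p - 7*p^5) + (p*9 + p^2*8 - 18 + p^3)
= -10*p^4 - 16 + p^5*(-7) + p^2*3 + p*8
b) -10*p^4 - 16 + p^5*(-7) + p^2*3 + p*8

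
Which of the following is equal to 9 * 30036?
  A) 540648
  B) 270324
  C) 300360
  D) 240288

9 * 30036 = 270324
B) 270324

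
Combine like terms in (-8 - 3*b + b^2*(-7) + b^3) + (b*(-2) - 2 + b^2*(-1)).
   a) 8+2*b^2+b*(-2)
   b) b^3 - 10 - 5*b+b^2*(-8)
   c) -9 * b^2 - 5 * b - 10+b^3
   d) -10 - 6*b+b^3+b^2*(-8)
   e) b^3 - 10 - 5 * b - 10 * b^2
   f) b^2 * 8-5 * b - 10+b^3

Adding the polynomials and combining like terms:
(-8 - 3*b + b^2*(-7) + b^3) + (b*(-2) - 2 + b^2*(-1))
= b^3 - 10 - 5*b+b^2*(-8)
b) b^3 - 10 - 5*b+b^2*(-8)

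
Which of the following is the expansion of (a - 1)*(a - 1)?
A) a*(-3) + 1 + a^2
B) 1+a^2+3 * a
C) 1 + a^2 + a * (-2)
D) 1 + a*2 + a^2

Expanding (a - 1)*(a - 1):
= 1 + a^2 + a * (-2)
C) 1 + a^2 + a * (-2)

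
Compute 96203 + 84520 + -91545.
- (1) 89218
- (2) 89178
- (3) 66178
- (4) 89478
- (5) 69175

First: 96203 + 84520 = 180723
Then: 180723 + -91545 = 89178
2) 89178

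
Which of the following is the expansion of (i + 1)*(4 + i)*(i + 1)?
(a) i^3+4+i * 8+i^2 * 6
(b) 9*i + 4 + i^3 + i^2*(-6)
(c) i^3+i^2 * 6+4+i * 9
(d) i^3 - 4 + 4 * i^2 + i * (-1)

Expanding (i + 1)*(4 + i)*(i + 1):
= i^3+i^2 * 6+4+i * 9
c) i^3+i^2 * 6+4+i * 9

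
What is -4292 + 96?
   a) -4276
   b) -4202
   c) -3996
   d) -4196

-4292 + 96 = -4196
d) -4196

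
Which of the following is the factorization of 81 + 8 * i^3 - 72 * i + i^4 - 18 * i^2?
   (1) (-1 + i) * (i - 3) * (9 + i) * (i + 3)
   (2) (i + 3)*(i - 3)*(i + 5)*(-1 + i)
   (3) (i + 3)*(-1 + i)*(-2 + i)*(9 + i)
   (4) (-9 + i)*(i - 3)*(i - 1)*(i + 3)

We need to factor 81 + 8 * i^3 - 72 * i + i^4 - 18 * i^2.
The factored form is (-1 + i) * (i - 3) * (9 + i) * (i + 3).
1) (-1 + i) * (i - 3) * (9 + i) * (i + 3)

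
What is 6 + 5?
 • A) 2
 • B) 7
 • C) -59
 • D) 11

6 + 5 = 11
D) 11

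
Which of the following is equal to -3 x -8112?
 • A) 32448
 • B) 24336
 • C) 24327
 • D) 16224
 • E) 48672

-3 * -8112 = 24336
B) 24336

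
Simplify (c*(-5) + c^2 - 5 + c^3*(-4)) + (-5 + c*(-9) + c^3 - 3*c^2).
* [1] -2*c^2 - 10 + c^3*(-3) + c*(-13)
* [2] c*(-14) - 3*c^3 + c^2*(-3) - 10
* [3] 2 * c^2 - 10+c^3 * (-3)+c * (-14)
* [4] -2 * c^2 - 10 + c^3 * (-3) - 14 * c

Adding the polynomials and combining like terms:
(c*(-5) + c^2 - 5 + c^3*(-4)) + (-5 + c*(-9) + c^3 - 3*c^2)
= -2 * c^2 - 10 + c^3 * (-3) - 14 * c
4) -2 * c^2 - 10 + c^3 * (-3) - 14 * c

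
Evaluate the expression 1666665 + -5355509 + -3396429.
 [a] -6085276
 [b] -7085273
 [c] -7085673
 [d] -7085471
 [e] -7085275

First: 1666665 + -5355509 = -3688844
Then: -3688844 + -3396429 = -7085273
b) -7085273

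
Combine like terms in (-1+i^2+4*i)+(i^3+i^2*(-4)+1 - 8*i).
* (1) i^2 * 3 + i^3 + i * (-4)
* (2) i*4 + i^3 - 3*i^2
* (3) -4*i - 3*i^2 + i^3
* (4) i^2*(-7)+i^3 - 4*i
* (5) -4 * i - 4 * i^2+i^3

Adding the polynomials and combining like terms:
(-1 + i^2 + 4*i) + (i^3 + i^2*(-4) + 1 - 8*i)
= -4*i - 3*i^2 + i^3
3) -4*i - 3*i^2 + i^3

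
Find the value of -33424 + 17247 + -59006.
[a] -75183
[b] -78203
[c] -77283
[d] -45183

First: -33424 + 17247 = -16177
Then: -16177 + -59006 = -75183
a) -75183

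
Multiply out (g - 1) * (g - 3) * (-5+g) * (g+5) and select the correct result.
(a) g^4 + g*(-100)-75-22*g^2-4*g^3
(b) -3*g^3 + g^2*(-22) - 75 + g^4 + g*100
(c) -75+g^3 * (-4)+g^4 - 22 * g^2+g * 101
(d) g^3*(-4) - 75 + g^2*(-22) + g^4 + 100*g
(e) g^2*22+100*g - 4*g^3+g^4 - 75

Expanding (g - 1) * (g - 3) * (-5+g) * (g+5):
= g^3*(-4) - 75 + g^2*(-22) + g^4 + 100*g
d) g^3*(-4) - 75 + g^2*(-22) + g^4 + 100*g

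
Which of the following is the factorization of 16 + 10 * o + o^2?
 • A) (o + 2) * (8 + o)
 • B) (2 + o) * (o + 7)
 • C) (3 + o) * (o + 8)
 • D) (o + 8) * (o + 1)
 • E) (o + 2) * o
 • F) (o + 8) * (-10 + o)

We need to factor 16 + 10 * o + o^2.
The factored form is (o + 2) * (8 + o).
A) (o + 2) * (8 + o)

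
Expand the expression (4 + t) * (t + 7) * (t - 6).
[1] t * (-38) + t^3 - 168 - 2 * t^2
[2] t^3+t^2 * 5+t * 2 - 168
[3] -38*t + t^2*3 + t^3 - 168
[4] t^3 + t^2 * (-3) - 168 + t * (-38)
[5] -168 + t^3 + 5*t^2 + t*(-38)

Expanding (4 + t) * (t + 7) * (t - 6):
= -168 + t^3 + 5*t^2 + t*(-38)
5) -168 + t^3 + 5*t^2 + t*(-38)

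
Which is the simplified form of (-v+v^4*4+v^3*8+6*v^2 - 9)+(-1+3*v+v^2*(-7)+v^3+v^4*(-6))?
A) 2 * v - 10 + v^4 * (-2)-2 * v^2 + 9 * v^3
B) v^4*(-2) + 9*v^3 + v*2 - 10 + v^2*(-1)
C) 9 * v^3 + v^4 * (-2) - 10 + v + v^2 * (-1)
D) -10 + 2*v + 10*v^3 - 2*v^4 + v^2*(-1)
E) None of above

Adding the polynomials and combining like terms:
(-v + v^4*4 + v^3*8 + 6*v^2 - 9) + (-1 + 3*v + v^2*(-7) + v^3 + v^4*(-6))
= v^4*(-2) + 9*v^3 + v*2 - 10 + v^2*(-1)
B) v^4*(-2) + 9*v^3 + v*2 - 10 + v^2*(-1)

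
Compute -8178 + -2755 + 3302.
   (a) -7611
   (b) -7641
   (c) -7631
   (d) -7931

First: -8178 + -2755 = -10933
Then: -10933 + 3302 = -7631
c) -7631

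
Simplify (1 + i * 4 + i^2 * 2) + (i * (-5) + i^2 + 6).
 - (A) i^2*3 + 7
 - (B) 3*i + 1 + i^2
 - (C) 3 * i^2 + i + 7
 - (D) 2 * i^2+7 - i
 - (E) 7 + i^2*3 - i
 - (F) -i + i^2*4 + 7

Adding the polynomials and combining like terms:
(1 + i*4 + i^2*2) + (i*(-5) + i^2 + 6)
= 7 + i^2*3 - i
E) 7 + i^2*3 - i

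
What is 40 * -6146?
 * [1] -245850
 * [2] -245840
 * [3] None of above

40 * -6146 = -245840
2) -245840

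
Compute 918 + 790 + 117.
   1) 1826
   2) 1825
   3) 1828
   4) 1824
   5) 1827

First: 918 + 790 = 1708
Then: 1708 + 117 = 1825
2) 1825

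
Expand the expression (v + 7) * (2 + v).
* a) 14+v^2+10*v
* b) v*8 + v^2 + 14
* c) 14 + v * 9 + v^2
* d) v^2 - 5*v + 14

Expanding (v + 7) * (2 + v):
= 14 + v * 9 + v^2
c) 14 + v * 9 + v^2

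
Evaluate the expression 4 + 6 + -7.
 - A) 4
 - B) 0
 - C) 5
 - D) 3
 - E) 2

First: 4 + 6 = 10
Then: 10 + -7 = 3
D) 3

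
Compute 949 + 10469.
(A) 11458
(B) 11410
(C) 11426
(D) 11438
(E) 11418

949 + 10469 = 11418
E) 11418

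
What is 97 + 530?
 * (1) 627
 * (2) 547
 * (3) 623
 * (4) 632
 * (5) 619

97 + 530 = 627
1) 627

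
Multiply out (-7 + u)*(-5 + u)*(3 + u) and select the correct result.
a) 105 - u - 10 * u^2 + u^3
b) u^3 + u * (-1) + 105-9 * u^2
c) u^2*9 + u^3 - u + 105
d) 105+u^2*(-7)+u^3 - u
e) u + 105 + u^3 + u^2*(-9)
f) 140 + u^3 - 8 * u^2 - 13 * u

Expanding (-7 + u)*(-5 + u)*(3 + u):
= u^3 + u * (-1) + 105-9 * u^2
b) u^3 + u * (-1) + 105-9 * u^2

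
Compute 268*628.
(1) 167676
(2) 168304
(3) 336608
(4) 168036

268 * 628 = 168304
2) 168304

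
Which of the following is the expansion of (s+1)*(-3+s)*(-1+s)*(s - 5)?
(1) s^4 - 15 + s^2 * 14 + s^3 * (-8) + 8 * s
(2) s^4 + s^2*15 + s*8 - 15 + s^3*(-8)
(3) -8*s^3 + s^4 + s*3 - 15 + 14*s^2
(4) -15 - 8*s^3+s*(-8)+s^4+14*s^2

Expanding (s+1)*(-3+s)*(-1+s)*(s - 5):
= s^4 - 15 + s^2 * 14 + s^3 * (-8) + 8 * s
1) s^4 - 15 + s^2 * 14 + s^3 * (-8) + 8 * s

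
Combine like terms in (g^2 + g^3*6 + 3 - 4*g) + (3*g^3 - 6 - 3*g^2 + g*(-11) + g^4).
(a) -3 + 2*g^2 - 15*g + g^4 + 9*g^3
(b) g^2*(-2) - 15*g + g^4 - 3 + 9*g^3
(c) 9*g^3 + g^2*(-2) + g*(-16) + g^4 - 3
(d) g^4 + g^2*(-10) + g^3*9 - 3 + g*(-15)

Adding the polynomials and combining like terms:
(g^2 + g^3*6 + 3 - 4*g) + (3*g^3 - 6 - 3*g^2 + g*(-11) + g^4)
= g^2*(-2) - 15*g + g^4 - 3 + 9*g^3
b) g^2*(-2) - 15*g + g^4 - 3 + 9*g^3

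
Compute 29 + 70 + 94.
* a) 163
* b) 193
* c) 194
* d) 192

First: 29 + 70 = 99
Then: 99 + 94 = 193
b) 193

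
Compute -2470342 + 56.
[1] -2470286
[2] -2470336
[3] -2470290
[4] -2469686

-2470342 + 56 = -2470286
1) -2470286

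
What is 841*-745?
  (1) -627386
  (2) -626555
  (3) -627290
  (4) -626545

841 * -745 = -626545
4) -626545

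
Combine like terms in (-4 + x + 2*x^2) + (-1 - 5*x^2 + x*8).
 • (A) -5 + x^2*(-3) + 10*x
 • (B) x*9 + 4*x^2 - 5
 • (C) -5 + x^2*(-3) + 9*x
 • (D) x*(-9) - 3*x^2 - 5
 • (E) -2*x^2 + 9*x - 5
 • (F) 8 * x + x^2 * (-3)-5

Adding the polynomials and combining like terms:
(-4 + x + 2*x^2) + (-1 - 5*x^2 + x*8)
= -5 + x^2*(-3) + 9*x
C) -5 + x^2*(-3) + 9*x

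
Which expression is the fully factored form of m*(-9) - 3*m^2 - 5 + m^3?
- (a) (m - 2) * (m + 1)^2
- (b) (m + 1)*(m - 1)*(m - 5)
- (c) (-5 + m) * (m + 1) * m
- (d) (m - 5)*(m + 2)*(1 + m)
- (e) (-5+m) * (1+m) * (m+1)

We need to factor m*(-9) - 3*m^2 - 5 + m^3.
The factored form is (-5+m) * (1+m) * (m+1).
e) (-5+m) * (1+m) * (m+1)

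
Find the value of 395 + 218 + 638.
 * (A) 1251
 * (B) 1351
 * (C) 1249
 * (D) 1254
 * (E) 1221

First: 395 + 218 = 613
Then: 613 + 638 = 1251
A) 1251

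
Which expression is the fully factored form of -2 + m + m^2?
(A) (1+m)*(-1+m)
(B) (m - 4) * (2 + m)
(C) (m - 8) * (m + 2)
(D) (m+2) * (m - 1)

We need to factor -2 + m + m^2.
The factored form is (m+2) * (m - 1).
D) (m+2) * (m - 1)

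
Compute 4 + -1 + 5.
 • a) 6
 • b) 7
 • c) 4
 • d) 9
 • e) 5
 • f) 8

First: 4 + -1 = 3
Then: 3 + 5 = 8
f) 8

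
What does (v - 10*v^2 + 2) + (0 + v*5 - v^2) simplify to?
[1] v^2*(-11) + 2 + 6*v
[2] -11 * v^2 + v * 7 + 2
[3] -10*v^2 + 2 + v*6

Adding the polynomials and combining like terms:
(v - 10*v^2 + 2) + (0 + v*5 - v^2)
= v^2*(-11) + 2 + 6*v
1) v^2*(-11) + 2 + 6*v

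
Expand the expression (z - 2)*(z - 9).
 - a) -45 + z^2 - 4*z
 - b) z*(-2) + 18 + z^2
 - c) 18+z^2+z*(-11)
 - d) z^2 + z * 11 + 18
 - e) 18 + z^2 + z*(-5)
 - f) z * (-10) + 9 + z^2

Expanding (z - 2)*(z - 9):
= 18+z^2+z*(-11)
c) 18+z^2+z*(-11)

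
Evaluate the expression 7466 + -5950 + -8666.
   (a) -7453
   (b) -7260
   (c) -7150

First: 7466 + -5950 = 1516
Then: 1516 + -8666 = -7150
c) -7150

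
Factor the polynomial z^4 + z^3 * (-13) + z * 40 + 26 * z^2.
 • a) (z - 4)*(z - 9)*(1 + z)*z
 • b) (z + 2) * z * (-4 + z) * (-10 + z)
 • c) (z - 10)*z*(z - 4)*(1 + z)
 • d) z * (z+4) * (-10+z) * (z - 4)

We need to factor z^4 + z^3 * (-13) + z * 40 + 26 * z^2.
The factored form is (z - 10)*z*(z - 4)*(1 + z).
c) (z - 10)*z*(z - 4)*(1 + z)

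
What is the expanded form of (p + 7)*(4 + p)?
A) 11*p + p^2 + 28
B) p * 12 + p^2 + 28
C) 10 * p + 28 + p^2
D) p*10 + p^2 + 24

Expanding (p + 7)*(4 + p):
= 11*p + p^2 + 28
A) 11*p + p^2 + 28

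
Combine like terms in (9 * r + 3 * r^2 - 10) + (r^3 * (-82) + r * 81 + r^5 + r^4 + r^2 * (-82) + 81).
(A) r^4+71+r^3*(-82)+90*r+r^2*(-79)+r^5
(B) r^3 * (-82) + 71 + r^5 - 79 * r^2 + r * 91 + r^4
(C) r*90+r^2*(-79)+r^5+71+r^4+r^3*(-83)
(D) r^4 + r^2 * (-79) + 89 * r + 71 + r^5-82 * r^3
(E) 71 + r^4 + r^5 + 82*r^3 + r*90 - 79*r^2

Adding the polynomials and combining like terms:
(9*r + 3*r^2 - 10) + (r^3*(-82) + r*81 + r^5 + r^4 + r^2*(-82) + 81)
= r^4+71+r^3*(-82)+90*r+r^2*(-79)+r^5
A) r^4+71+r^3*(-82)+90*r+r^2*(-79)+r^5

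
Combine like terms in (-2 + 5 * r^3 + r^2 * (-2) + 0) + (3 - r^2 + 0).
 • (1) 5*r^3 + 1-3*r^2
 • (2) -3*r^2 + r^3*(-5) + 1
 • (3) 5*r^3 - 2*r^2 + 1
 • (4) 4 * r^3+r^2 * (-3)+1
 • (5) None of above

Adding the polynomials and combining like terms:
(-2 + 5*r^3 + r^2*(-2) + 0) + (3 - r^2 + 0)
= 5*r^3 + 1-3*r^2
1) 5*r^3 + 1-3*r^2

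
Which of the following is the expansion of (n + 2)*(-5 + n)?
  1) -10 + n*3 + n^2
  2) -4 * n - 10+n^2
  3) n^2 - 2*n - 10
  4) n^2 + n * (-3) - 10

Expanding (n + 2)*(-5 + n):
= n^2 + n * (-3) - 10
4) n^2 + n * (-3) - 10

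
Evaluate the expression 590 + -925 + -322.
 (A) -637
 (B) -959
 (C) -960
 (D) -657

First: 590 + -925 = -335
Then: -335 + -322 = -657
D) -657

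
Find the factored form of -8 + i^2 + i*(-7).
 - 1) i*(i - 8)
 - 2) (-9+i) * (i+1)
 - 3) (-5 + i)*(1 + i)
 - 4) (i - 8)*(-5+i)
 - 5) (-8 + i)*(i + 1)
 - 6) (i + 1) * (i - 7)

We need to factor -8 + i^2 + i*(-7).
The factored form is (-8 + i)*(i + 1).
5) (-8 + i)*(i + 1)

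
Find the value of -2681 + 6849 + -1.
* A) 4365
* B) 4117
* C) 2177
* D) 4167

First: -2681 + 6849 = 4168
Then: 4168 + -1 = 4167
D) 4167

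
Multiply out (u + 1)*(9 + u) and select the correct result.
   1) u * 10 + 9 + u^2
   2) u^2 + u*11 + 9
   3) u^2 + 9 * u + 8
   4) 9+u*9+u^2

Expanding (u + 1)*(9 + u):
= u * 10 + 9 + u^2
1) u * 10 + 9 + u^2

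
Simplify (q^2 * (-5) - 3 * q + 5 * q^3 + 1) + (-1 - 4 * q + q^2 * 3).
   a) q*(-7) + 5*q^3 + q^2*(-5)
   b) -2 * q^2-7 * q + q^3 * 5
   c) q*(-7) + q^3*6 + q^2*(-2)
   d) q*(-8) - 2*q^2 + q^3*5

Adding the polynomials and combining like terms:
(q^2*(-5) - 3*q + 5*q^3 + 1) + (-1 - 4*q + q^2*3)
= -2 * q^2-7 * q + q^3 * 5
b) -2 * q^2-7 * q + q^3 * 5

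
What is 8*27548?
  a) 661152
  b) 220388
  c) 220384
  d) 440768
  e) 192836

8 * 27548 = 220384
c) 220384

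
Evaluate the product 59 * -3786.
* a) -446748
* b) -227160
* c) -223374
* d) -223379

59 * -3786 = -223374
c) -223374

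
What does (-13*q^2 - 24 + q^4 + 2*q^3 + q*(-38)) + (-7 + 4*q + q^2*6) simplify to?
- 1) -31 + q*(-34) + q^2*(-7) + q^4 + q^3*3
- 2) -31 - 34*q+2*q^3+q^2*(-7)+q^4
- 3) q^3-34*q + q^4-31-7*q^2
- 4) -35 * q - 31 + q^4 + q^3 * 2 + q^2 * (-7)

Adding the polynomials and combining like terms:
(-13*q^2 - 24 + q^4 + 2*q^3 + q*(-38)) + (-7 + 4*q + q^2*6)
= -31 - 34*q+2*q^3+q^2*(-7)+q^4
2) -31 - 34*q+2*q^3+q^2*(-7)+q^4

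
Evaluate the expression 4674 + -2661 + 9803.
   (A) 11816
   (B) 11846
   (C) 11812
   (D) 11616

First: 4674 + -2661 = 2013
Then: 2013 + 9803 = 11816
A) 11816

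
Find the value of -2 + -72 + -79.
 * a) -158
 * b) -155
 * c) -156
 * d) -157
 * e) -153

First: -2 + -72 = -74
Then: -74 + -79 = -153
e) -153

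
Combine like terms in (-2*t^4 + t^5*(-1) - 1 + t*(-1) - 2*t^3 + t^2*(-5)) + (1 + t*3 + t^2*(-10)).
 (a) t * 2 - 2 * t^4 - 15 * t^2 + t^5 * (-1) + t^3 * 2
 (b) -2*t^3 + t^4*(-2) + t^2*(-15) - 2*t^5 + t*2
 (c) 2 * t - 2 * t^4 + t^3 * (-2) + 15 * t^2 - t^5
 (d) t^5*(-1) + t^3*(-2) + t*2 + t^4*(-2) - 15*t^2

Adding the polynomials and combining like terms:
(-2*t^4 + t^5*(-1) - 1 + t*(-1) - 2*t^3 + t^2*(-5)) + (1 + t*3 + t^2*(-10))
= t^5*(-1) + t^3*(-2) + t*2 + t^4*(-2) - 15*t^2
d) t^5*(-1) + t^3*(-2) + t*2 + t^4*(-2) - 15*t^2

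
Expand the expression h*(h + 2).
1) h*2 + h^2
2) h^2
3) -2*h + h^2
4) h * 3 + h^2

Expanding h*(h + 2):
= h*2 + h^2
1) h*2 + h^2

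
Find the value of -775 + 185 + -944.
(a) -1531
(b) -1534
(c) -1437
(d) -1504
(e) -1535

First: -775 + 185 = -590
Then: -590 + -944 = -1534
b) -1534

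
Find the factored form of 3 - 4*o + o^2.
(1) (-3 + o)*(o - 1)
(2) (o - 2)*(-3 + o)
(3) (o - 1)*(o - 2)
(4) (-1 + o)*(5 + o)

We need to factor 3 - 4*o + o^2.
The factored form is (-3 + o)*(o - 1).
1) (-3 + o)*(o - 1)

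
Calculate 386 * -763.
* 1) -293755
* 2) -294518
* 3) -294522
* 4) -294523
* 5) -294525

386 * -763 = -294518
2) -294518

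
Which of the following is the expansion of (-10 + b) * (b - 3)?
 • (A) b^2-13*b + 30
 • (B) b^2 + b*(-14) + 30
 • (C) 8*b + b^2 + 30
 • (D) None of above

Expanding (-10 + b) * (b - 3):
= b^2-13*b + 30
A) b^2-13*b + 30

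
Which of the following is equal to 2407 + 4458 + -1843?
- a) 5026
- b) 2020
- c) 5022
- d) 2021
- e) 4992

First: 2407 + 4458 = 6865
Then: 6865 + -1843 = 5022
c) 5022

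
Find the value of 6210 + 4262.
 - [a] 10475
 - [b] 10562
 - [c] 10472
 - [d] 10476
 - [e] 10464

6210 + 4262 = 10472
c) 10472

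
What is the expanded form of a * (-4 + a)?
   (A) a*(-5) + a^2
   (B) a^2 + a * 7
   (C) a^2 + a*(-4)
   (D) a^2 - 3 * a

Expanding a * (-4 + a):
= a^2 + a*(-4)
C) a^2 + a*(-4)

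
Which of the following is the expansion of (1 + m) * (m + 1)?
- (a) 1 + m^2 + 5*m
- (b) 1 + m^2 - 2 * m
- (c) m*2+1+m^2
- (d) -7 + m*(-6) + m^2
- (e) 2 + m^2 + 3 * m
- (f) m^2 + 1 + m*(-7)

Expanding (1 + m) * (m + 1):
= m*2+1+m^2
c) m*2+1+m^2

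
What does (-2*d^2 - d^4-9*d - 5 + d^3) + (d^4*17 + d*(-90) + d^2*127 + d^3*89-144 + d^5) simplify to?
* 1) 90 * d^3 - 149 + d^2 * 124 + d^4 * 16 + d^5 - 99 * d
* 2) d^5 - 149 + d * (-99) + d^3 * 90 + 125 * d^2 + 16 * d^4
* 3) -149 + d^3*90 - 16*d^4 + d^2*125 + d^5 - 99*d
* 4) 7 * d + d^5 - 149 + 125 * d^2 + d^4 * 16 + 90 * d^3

Adding the polynomials and combining like terms:
(-2*d^2 - d^4 - 9*d - 5 + d^3) + (d^4*17 + d*(-90) + d^2*127 + d^3*89 - 144 + d^5)
= d^5 - 149 + d * (-99) + d^3 * 90 + 125 * d^2 + 16 * d^4
2) d^5 - 149 + d * (-99) + d^3 * 90 + 125 * d^2 + 16 * d^4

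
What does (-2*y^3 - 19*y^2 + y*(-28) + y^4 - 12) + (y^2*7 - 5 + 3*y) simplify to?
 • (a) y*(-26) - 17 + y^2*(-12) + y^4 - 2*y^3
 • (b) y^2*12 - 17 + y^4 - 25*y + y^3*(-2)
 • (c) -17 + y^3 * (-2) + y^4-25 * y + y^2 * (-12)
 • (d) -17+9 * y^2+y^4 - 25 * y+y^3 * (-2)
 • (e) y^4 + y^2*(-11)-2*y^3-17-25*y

Adding the polynomials and combining like terms:
(-2*y^3 - 19*y^2 + y*(-28) + y^4 - 12) + (y^2*7 - 5 + 3*y)
= -17 + y^3 * (-2) + y^4-25 * y + y^2 * (-12)
c) -17 + y^3 * (-2) + y^4-25 * y + y^2 * (-12)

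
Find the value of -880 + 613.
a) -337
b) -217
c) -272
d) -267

-880 + 613 = -267
d) -267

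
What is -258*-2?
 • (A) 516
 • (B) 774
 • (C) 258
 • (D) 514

-258 * -2 = 516
A) 516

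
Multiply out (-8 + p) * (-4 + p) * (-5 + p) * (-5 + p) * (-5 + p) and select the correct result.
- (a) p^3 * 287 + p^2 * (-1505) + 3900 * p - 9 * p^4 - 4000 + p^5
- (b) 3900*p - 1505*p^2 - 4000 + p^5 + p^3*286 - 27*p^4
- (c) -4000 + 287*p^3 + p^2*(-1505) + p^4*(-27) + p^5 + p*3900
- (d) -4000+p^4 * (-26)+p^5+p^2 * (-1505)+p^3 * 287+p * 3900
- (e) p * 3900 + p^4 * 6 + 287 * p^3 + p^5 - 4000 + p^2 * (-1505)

Expanding (-8 + p) * (-4 + p) * (-5 + p) * (-5 + p) * (-5 + p):
= -4000 + 287*p^3 + p^2*(-1505) + p^4*(-27) + p^5 + p*3900
c) -4000 + 287*p^3 + p^2*(-1505) + p^4*(-27) + p^5 + p*3900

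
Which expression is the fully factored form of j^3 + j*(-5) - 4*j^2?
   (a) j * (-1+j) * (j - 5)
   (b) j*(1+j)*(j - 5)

We need to factor j^3 + j*(-5) - 4*j^2.
The factored form is j*(1+j)*(j - 5).
b) j*(1+j)*(j - 5)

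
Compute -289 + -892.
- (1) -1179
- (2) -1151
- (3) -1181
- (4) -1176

-289 + -892 = -1181
3) -1181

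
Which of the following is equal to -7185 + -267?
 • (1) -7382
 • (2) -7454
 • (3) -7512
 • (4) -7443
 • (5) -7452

-7185 + -267 = -7452
5) -7452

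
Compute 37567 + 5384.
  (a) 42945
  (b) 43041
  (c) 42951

37567 + 5384 = 42951
c) 42951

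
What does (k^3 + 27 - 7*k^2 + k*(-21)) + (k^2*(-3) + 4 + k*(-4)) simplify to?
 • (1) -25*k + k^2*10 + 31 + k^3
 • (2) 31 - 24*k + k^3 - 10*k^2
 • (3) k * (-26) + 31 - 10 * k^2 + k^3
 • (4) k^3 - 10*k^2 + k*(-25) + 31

Adding the polynomials and combining like terms:
(k^3 + 27 - 7*k^2 + k*(-21)) + (k^2*(-3) + 4 + k*(-4))
= k^3 - 10*k^2 + k*(-25) + 31
4) k^3 - 10*k^2 + k*(-25) + 31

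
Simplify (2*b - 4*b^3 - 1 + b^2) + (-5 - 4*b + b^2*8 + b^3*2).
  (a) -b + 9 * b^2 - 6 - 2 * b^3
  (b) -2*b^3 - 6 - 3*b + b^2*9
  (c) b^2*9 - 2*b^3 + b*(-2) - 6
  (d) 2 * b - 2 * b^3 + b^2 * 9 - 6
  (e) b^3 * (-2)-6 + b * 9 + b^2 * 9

Adding the polynomials and combining like terms:
(2*b - 4*b^3 - 1 + b^2) + (-5 - 4*b + b^2*8 + b^3*2)
= b^2*9 - 2*b^3 + b*(-2) - 6
c) b^2*9 - 2*b^3 + b*(-2) - 6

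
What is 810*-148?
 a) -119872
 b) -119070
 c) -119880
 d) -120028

810 * -148 = -119880
c) -119880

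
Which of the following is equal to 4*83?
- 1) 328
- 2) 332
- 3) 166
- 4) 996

4 * 83 = 332
2) 332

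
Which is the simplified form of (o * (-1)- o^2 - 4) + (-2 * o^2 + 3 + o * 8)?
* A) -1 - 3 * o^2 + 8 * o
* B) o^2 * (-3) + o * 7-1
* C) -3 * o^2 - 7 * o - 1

Adding the polynomials and combining like terms:
(o*(-1) - o^2 - 4) + (-2*o^2 + 3 + o*8)
= o^2 * (-3) + o * 7-1
B) o^2 * (-3) + o * 7-1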